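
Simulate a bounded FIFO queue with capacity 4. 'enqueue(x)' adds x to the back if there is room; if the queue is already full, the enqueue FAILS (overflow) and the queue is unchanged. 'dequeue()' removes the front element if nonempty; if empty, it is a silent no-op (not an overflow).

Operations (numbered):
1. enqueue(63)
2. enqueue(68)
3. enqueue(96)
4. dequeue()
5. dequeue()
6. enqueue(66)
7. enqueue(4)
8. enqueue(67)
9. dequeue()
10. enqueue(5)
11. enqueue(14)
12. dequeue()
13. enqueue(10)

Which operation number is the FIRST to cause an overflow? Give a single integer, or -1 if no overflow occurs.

1. enqueue(63): size=1
2. enqueue(68): size=2
3. enqueue(96): size=3
4. dequeue(): size=2
5. dequeue(): size=1
6. enqueue(66): size=2
7. enqueue(4): size=3
8. enqueue(67): size=4
9. dequeue(): size=3
10. enqueue(5): size=4
11. enqueue(14): size=4=cap → OVERFLOW (fail)
12. dequeue(): size=3
13. enqueue(10): size=4

Answer: 11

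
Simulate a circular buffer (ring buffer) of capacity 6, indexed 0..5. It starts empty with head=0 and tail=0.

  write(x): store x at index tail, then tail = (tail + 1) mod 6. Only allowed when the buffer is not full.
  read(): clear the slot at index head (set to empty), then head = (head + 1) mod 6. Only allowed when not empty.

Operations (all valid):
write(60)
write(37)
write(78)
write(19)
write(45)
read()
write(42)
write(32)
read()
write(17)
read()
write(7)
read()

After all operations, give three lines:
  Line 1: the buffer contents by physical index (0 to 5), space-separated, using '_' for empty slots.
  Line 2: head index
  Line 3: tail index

Answer: 32 17 7 _ 45 42
4
3

Derivation:
write(60): buf=[60 _ _ _ _ _], head=0, tail=1, size=1
write(37): buf=[60 37 _ _ _ _], head=0, tail=2, size=2
write(78): buf=[60 37 78 _ _ _], head=0, tail=3, size=3
write(19): buf=[60 37 78 19 _ _], head=0, tail=4, size=4
write(45): buf=[60 37 78 19 45 _], head=0, tail=5, size=5
read(): buf=[_ 37 78 19 45 _], head=1, tail=5, size=4
write(42): buf=[_ 37 78 19 45 42], head=1, tail=0, size=5
write(32): buf=[32 37 78 19 45 42], head=1, tail=1, size=6
read(): buf=[32 _ 78 19 45 42], head=2, tail=1, size=5
write(17): buf=[32 17 78 19 45 42], head=2, tail=2, size=6
read(): buf=[32 17 _ 19 45 42], head=3, tail=2, size=5
write(7): buf=[32 17 7 19 45 42], head=3, tail=3, size=6
read(): buf=[32 17 7 _ 45 42], head=4, tail=3, size=5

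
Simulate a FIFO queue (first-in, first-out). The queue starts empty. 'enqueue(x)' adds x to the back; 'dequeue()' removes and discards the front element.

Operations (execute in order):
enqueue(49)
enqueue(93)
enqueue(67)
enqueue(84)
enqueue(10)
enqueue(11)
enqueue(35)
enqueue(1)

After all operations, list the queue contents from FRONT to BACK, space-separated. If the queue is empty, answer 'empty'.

enqueue(49): [49]
enqueue(93): [49, 93]
enqueue(67): [49, 93, 67]
enqueue(84): [49, 93, 67, 84]
enqueue(10): [49, 93, 67, 84, 10]
enqueue(11): [49, 93, 67, 84, 10, 11]
enqueue(35): [49, 93, 67, 84, 10, 11, 35]
enqueue(1): [49, 93, 67, 84, 10, 11, 35, 1]

Answer: 49 93 67 84 10 11 35 1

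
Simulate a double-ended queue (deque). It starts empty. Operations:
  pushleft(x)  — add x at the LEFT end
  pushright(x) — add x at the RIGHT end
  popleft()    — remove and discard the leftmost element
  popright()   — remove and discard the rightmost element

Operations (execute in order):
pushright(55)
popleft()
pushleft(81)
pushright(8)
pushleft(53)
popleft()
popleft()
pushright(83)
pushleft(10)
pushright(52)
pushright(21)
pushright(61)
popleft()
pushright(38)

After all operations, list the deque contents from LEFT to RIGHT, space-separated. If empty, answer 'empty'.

Answer: 8 83 52 21 61 38

Derivation:
pushright(55): [55]
popleft(): []
pushleft(81): [81]
pushright(8): [81, 8]
pushleft(53): [53, 81, 8]
popleft(): [81, 8]
popleft(): [8]
pushright(83): [8, 83]
pushleft(10): [10, 8, 83]
pushright(52): [10, 8, 83, 52]
pushright(21): [10, 8, 83, 52, 21]
pushright(61): [10, 8, 83, 52, 21, 61]
popleft(): [8, 83, 52, 21, 61]
pushright(38): [8, 83, 52, 21, 61, 38]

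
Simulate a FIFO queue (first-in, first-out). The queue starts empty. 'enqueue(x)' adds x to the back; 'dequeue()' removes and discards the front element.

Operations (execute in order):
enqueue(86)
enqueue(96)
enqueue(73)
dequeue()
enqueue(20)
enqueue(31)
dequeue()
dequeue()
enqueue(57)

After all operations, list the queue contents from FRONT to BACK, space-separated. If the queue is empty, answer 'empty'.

Answer: 20 31 57

Derivation:
enqueue(86): [86]
enqueue(96): [86, 96]
enqueue(73): [86, 96, 73]
dequeue(): [96, 73]
enqueue(20): [96, 73, 20]
enqueue(31): [96, 73, 20, 31]
dequeue(): [73, 20, 31]
dequeue(): [20, 31]
enqueue(57): [20, 31, 57]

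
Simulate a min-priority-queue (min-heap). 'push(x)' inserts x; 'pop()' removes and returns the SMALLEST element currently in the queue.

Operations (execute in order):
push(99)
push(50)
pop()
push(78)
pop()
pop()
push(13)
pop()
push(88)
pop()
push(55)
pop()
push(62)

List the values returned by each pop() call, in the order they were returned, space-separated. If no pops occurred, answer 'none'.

push(99): heap contents = [99]
push(50): heap contents = [50, 99]
pop() → 50: heap contents = [99]
push(78): heap contents = [78, 99]
pop() → 78: heap contents = [99]
pop() → 99: heap contents = []
push(13): heap contents = [13]
pop() → 13: heap contents = []
push(88): heap contents = [88]
pop() → 88: heap contents = []
push(55): heap contents = [55]
pop() → 55: heap contents = []
push(62): heap contents = [62]

Answer: 50 78 99 13 88 55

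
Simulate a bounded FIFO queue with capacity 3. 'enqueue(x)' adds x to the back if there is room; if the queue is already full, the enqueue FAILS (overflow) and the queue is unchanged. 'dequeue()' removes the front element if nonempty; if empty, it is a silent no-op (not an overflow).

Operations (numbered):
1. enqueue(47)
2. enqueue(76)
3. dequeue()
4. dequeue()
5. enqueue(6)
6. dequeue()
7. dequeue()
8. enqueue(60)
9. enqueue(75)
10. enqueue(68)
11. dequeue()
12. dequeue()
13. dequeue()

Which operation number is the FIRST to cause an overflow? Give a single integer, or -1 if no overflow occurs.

1. enqueue(47): size=1
2. enqueue(76): size=2
3. dequeue(): size=1
4. dequeue(): size=0
5. enqueue(6): size=1
6. dequeue(): size=0
7. dequeue(): empty, no-op, size=0
8. enqueue(60): size=1
9. enqueue(75): size=2
10. enqueue(68): size=3
11. dequeue(): size=2
12. dequeue(): size=1
13. dequeue(): size=0

Answer: -1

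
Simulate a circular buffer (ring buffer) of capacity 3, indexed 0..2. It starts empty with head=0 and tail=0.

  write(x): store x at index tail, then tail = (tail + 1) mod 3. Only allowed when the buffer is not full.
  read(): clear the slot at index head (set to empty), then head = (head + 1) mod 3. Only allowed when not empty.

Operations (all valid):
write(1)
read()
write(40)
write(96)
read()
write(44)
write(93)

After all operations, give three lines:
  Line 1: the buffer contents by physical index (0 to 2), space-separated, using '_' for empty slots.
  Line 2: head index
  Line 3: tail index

write(1): buf=[1 _ _], head=0, tail=1, size=1
read(): buf=[_ _ _], head=1, tail=1, size=0
write(40): buf=[_ 40 _], head=1, tail=2, size=1
write(96): buf=[_ 40 96], head=1, tail=0, size=2
read(): buf=[_ _ 96], head=2, tail=0, size=1
write(44): buf=[44 _ 96], head=2, tail=1, size=2
write(93): buf=[44 93 96], head=2, tail=2, size=3

Answer: 44 93 96
2
2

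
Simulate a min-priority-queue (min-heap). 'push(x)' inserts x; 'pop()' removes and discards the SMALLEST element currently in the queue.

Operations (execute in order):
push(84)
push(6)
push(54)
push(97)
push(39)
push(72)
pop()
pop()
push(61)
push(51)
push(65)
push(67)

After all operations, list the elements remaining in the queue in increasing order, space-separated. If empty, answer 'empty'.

push(84): heap contents = [84]
push(6): heap contents = [6, 84]
push(54): heap contents = [6, 54, 84]
push(97): heap contents = [6, 54, 84, 97]
push(39): heap contents = [6, 39, 54, 84, 97]
push(72): heap contents = [6, 39, 54, 72, 84, 97]
pop() → 6: heap contents = [39, 54, 72, 84, 97]
pop() → 39: heap contents = [54, 72, 84, 97]
push(61): heap contents = [54, 61, 72, 84, 97]
push(51): heap contents = [51, 54, 61, 72, 84, 97]
push(65): heap contents = [51, 54, 61, 65, 72, 84, 97]
push(67): heap contents = [51, 54, 61, 65, 67, 72, 84, 97]

Answer: 51 54 61 65 67 72 84 97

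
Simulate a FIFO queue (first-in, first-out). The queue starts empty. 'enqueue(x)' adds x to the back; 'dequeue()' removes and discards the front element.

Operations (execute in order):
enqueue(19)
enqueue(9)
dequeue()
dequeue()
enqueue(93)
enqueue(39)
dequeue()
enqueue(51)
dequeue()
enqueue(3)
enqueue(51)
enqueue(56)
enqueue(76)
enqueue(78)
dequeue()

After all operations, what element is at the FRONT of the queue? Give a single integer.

Answer: 3

Derivation:
enqueue(19): queue = [19]
enqueue(9): queue = [19, 9]
dequeue(): queue = [9]
dequeue(): queue = []
enqueue(93): queue = [93]
enqueue(39): queue = [93, 39]
dequeue(): queue = [39]
enqueue(51): queue = [39, 51]
dequeue(): queue = [51]
enqueue(3): queue = [51, 3]
enqueue(51): queue = [51, 3, 51]
enqueue(56): queue = [51, 3, 51, 56]
enqueue(76): queue = [51, 3, 51, 56, 76]
enqueue(78): queue = [51, 3, 51, 56, 76, 78]
dequeue(): queue = [3, 51, 56, 76, 78]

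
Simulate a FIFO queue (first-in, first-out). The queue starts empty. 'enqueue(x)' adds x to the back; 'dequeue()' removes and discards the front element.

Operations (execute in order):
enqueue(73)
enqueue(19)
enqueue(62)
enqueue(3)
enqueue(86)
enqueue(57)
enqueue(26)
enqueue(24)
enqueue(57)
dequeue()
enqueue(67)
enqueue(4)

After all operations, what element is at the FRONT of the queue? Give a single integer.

enqueue(73): queue = [73]
enqueue(19): queue = [73, 19]
enqueue(62): queue = [73, 19, 62]
enqueue(3): queue = [73, 19, 62, 3]
enqueue(86): queue = [73, 19, 62, 3, 86]
enqueue(57): queue = [73, 19, 62, 3, 86, 57]
enqueue(26): queue = [73, 19, 62, 3, 86, 57, 26]
enqueue(24): queue = [73, 19, 62, 3, 86, 57, 26, 24]
enqueue(57): queue = [73, 19, 62, 3, 86, 57, 26, 24, 57]
dequeue(): queue = [19, 62, 3, 86, 57, 26, 24, 57]
enqueue(67): queue = [19, 62, 3, 86, 57, 26, 24, 57, 67]
enqueue(4): queue = [19, 62, 3, 86, 57, 26, 24, 57, 67, 4]

Answer: 19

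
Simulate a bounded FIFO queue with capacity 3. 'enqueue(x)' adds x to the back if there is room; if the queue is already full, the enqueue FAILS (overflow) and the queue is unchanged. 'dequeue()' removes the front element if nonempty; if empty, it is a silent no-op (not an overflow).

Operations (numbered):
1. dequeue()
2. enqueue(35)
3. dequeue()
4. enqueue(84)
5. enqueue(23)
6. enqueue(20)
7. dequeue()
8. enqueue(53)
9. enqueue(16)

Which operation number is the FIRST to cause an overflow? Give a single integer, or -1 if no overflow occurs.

Answer: 9

Derivation:
1. dequeue(): empty, no-op, size=0
2. enqueue(35): size=1
3. dequeue(): size=0
4. enqueue(84): size=1
5. enqueue(23): size=2
6. enqueue(20): size=3
7. dequeue(): size=2
8. enqueue(53): size=3
9. enqueue(16): size=3=cap → OVERFLOW (fail)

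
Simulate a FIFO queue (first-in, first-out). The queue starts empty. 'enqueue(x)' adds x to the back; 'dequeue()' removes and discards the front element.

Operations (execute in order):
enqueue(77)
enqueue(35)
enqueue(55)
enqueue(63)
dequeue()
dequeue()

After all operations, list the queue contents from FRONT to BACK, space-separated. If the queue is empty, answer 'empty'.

Answer: 55 63

Derivation:
enqueue(77): [77]
enqueue(35): [77, 35]
enqueue(55): [77, 35, 55]
enqueue(63): [77, 35, 55, 63]
dequeue(): [35, 55, 63]
dequeue(): [55, 63]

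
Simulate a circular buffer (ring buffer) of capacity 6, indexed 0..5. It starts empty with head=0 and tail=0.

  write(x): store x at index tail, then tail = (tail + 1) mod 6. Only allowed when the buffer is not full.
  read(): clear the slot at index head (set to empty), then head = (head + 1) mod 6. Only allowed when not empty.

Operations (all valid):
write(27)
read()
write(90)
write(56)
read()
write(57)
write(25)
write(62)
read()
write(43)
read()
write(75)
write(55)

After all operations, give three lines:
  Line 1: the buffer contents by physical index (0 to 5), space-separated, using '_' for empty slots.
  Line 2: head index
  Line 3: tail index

Answer: 43 75 55 _ 25 62
4
3

Derivation:
write(27): buf=[27 _ _ _ _ _], head=0, tail=1, size=1
read(): buf=[_ _ _ _ _ _], head=1, tail=1, size=0
write(90): buf=[_ 90 _ _ _ _], head=1, tail=2, size=1
write(56): buf=[_ 90 56 _ _ _], head=1, tail=3, size=2
read(): buf=[_ _ 56 _ _ _], head=2, tail=3, size=1
write(57): buf=[_ _ 56 57 _ _], head=2, tail=4, size=2
write(25): buf=[_ _ 56 57 25 _], head=2, tail=5, size=3
write(62): buf=[_ _ 56 57 25 62], head=2, tail=0, size=4
read(): buf=[_ _ _ 57 25 62], head=3, tail=0, size=3
write(43): buf=[43 _ _ 57 25 62], head=3, tail=1, size=4
read(): buf=[43 _ _ _ 25 62], head=4, tail=1, size=3
write(75): buf=[43 75 _ _ 25 62], head=4, tail=2, size=4
write(55): buf=[43 75 55 _ 25 62], head=4, tail=3, size=5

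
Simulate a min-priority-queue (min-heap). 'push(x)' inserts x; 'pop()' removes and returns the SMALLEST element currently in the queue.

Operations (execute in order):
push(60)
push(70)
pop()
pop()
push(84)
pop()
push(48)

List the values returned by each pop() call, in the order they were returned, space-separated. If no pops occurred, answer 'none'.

push(60): heap contents = [60]
push(70): heap contents = [60, 70]
pop() → 60: heap contents = [70]
pop() → 70: heap contents = []
push(84): heap contents = [84]
pop() → 84: heap contents = []
push(48): heap contents = [48]

Answer: 60 70 84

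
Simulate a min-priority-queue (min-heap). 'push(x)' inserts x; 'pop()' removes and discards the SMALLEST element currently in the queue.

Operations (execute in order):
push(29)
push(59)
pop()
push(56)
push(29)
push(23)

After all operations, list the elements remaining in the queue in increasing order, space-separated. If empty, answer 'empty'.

push(29): heap contents = [29]
push(59): heap contents = [29, 59]
pop() → 29: heap contents = [59]
push(56): heap contents = [56, 59]
push(29): heap contents = [29, 56, 59]
push(23): heap contents = [23, 29, 56, 59]

Answer: 23 29 56 59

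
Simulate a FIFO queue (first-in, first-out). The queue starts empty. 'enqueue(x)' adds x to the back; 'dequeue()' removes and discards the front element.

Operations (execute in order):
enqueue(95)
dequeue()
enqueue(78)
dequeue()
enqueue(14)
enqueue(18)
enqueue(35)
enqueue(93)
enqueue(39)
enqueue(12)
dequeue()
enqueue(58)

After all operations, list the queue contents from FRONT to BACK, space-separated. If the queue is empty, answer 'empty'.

Answer: 18 35 93 39 12 58

Derivation:
enqueue(95): [95]
dequeue(): []
enqueue(78): [78]
dequeue(): []
enqueue(14): [14]
enqueue(18): [14, 18]
enqueue(35): [14, 18, 35]
enqueue(93): [14, 18, 35, 93]
enqueue(39): [14, 18, 35, 93, 39]
enqueue(12): [14, 18, 35, 93, 39, 12]
dequeue(): [18, 35, 93, 39, 12]
enqueue(58): [18, 35, 93, 39, 12, 58]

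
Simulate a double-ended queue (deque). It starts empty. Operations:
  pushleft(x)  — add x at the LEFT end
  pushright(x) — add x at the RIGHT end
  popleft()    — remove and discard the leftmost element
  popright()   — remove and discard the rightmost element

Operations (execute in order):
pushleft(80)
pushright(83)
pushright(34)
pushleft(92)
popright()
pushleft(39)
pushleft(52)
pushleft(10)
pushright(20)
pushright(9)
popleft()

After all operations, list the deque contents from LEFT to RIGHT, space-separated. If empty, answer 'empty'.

Answer: 52 39 92 80 83 20 9

Derivation:
pushleft(80): [80]
pushright(83): [80, 83]
pushright(34): [80, 83, 34]
pushleft(92): [92, 80, 83, 34]
popright(): [92, 80, 83]
pushleft(39): [39, 92, 80, 83]
pushleft(52): [52, 39, 92, 80, 83]
pushleft(10): [10, 52, 39, 92, 80, 83]
pushright(20): [10, 52, 39, 92, 80, 83, 20]
pushright(9): [10, 52, 39, 92, 80, 83, 20, 9]
popleft(): [52, 39, 92, 80, 83, 20, 9]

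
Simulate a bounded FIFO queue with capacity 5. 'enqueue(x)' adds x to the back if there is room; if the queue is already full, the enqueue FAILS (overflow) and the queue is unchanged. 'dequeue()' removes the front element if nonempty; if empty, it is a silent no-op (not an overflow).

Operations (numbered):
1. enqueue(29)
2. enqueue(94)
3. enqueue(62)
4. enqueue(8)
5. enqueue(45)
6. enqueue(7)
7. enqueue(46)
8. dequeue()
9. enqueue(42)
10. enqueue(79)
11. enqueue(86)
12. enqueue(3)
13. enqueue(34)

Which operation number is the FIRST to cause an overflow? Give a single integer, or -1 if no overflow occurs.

1. enqueue(29): size=1
2. enqueue(94): size=2
3. enqueue(62): size=3
4. enqueue(8): size=4
5. enqueue(45): size=5
6. enqueue(7): size=5=cap → OVERFLOW (fail)
7. enqueue(46): size=5=cap → OVERFLOW (fail)
8. dequeue(): size=4
9. enqueue(42): size=5
10. enqueue(79): size=5=cap → OVERFLOW (fail)
11. enqueue(86): size=5=cap → OVERFLOW (fail)
12. enqueue(3): size=5=cap → OVERFLOW (fail)
13. enqueue(34): size=5=cap → OVERFLOW (fail)

Answer: 6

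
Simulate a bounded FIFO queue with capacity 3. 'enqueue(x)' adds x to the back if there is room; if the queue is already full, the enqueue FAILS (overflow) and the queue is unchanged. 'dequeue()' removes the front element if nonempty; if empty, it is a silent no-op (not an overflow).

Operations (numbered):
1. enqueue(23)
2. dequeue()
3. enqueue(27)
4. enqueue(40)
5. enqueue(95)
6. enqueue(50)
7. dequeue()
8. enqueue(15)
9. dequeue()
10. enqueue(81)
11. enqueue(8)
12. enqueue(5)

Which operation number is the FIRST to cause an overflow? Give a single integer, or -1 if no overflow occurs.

Answer: 6

Derivation:
1. enqueue(23): size=1
2. dequeue(): size=0
3. enqueue(27): size=1
4. enqueue(40): size=2
5. enqueue(95): size=3
6. enqueue(50): size=3=cap → OVERFLOW (fail)
7. dequeue(): size=2
8. enqueue(15): size=3
9. dequeue(): size=2
10. enqueue(81): size=3
11. enqueue(8): size=3=cap → OVERFLOW (fail)
12. enqueue(5): size=3=cap → OVERFLOW (fail)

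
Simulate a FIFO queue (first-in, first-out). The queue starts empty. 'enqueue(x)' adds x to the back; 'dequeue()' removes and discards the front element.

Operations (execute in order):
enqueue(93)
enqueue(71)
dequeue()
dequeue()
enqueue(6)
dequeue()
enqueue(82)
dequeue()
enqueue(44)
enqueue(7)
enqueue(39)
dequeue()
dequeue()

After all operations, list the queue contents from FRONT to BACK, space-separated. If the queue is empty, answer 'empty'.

enqueue(93): [93]
enqueue(71): [93, 71]
dequeue(): [71]
dequeue(): []
enqueue(6): [6]
dequeue(): []
enqueue(82): [82]
dequeue(): []
enqueue(44): [44]
enqueue(7): [44, 7]
enqueue(39): [44, 7, 39]
dequeue(): [7, 39]
dequeue(): [39]

Answer: 39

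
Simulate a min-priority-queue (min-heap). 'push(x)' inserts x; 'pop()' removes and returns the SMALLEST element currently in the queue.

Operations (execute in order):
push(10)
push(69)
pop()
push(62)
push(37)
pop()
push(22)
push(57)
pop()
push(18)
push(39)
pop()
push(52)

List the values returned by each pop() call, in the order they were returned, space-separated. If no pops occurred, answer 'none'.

Answer: 10 37 22 18

Derivation:
push(10): heap contents = [10]
push(69): heap contents = [10, 69]
pop() → 10: heap contents = [69]
push(62): heap contents = [62, 69]
push(37): heap contents = [37, 62, 69]
pop() → 37: heap contents = [62, 69]
push(22): heap contents = [22, 62, 69]
push(57): heap contents = [22, 57, 62, 69]
pop() → 22: heap contents = [57, 62, 69]
push(18): heap contents = [18, 57, 62, 69]
push(39): heap contents = [18, 39, 57, 62, 69]
pop() → 18: heap contents = [39, 57, 62, 69]
push(52): heap contents = [39, 52, 57, 62, 69]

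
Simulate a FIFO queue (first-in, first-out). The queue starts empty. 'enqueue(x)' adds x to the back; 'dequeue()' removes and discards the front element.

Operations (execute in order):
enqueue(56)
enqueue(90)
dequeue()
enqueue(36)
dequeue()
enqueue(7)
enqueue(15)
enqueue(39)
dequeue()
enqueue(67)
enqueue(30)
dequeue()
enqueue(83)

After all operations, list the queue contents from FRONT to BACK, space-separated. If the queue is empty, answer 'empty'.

Answer: 15 39 67 30 83

Derivation:
enqueue(56): [56]
enqueue(90): [56, 90]
dequeue(): [90]
enqueue(36): [90, 36]
dequeue(): [36]
enqueue(7): [36, 7]
enqueue(15): [36, 7, 15]
enqueue(39): [36, 7, 15, 39]
dequeue(): [7, 15, 39]
enqueue(67): [7, 15, 39, 67]
enqueue(30): [7, 15, 39, 67, 30]
dequeue(): [15, 39, 67, 30]
enqueue(83): [15, 39, 67, 30, 83]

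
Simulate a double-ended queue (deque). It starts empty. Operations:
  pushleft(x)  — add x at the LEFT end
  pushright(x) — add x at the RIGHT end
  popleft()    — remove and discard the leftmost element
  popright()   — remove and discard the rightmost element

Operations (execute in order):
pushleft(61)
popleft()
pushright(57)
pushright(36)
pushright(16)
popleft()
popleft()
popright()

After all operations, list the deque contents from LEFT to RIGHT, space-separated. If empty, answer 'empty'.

Answer: empty

Derivation:
pushleft(61): [61]
popleft(): []
pushright(57): [57]
pushright(36): [57, 36]
pushright(16): [57, 36, 16]
popleft(): [36, 16]
popleft(): [16]
popright(): []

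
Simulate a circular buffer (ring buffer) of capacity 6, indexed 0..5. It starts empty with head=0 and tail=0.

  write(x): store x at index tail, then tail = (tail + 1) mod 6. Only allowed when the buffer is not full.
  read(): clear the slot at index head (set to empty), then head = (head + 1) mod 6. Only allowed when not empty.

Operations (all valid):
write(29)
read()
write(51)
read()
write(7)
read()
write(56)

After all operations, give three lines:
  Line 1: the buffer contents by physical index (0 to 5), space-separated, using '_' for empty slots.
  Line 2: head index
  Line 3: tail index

Answer: _ _ _ 56 _ _
3
4

Derivation:
write(29): buf=[29 _ _ _ _ _], head=0, tail=1, size=1
read(): buf=[_ _ _ _ _ _], head=1, tail=1, size=0
write(51): buf=[_ 51 _ _ _ _], head=1, tail=2, size=1
read(): buf=[_ _ _ _ _ _], head=2, tail=2, size=0
write(7): buf=[_ _ 7 _ _ _], head=2, tail=3, size=1
read(): buf=[_ _ _ _ _ _], head=3, tail=3, size=0
write(56): buf=[_ _ _ 56 _ _], head=3, tail=4, size=1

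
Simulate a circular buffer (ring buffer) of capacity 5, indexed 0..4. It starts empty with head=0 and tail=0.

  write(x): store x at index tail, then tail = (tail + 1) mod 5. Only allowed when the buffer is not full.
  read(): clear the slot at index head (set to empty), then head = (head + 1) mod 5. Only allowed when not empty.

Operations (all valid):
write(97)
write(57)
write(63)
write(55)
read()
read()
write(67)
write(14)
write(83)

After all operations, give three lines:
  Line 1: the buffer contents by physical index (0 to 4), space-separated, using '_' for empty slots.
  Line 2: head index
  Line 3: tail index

Answer: 14 83 63 55 67
2
2

Derivation:
write(97): buf=[97 _ _ _ _], head=0, tail=1, size=1
write(57): buf=[97 57 _ _ _], head=0, tail=2, size=2
write(63): buf=[97 57 63 _ _], head=0, tail=3, size=3
write(55): buf=[97 57 63 55 _], head=0, tail=4, size=4
read(): buf=[_ 57 63 55 _], head=1, tail=4, size=3
read(): buf=[_ _ 63 55 _], head=2, tail=4, size=2
write(67): buf=[_ _ 63 55 67], head=2, tail=0, size=3
write(14): buf=[14 _ 63 55 67], head=2, tail=1, size=4
write(83): buf=[14 83 63 55 67], head=2, tail=2, size=5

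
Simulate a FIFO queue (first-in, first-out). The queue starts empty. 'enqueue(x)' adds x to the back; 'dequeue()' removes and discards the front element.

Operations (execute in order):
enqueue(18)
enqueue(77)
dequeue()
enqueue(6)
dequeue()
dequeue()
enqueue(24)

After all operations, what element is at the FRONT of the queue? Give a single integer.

Answer: 24

Derivation:
enqueue(18): queue = [18]
enqueue(77): queue = [18, 77]
dequeue(): queue = [77]
enqueue(6): queue = [77, 6]
dequeue(): queue = [6]
dequeue(): queue = []
enqueue(24): queue = [24]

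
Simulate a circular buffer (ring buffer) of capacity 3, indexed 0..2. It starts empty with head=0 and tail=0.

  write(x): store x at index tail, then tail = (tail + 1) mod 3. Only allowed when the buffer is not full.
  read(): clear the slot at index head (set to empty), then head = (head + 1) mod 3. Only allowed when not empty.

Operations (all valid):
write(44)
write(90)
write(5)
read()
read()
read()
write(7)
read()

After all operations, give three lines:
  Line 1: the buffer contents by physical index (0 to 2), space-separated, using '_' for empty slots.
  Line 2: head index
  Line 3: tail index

write(44): buf=[44 _ _], head=0, tail=1, size=1
write(90): buf=[44 90 _], head=0, tail=2, size=2
write(5): buf=[44 90 5], head=0, tail=0, size=3
read(): buf=[_ 90 5], head=1, tail=0, size=2
read(): buf=[_ _ 5], head=2, tail=0, size=1
read(): buf=[_ _ _], head=0, tail=0, size=0
write(7): buf=[7 _ _], head=0, tail=1, size=1
read(): buf=[_ _ _], head=1, tail=1, size=0

Answer: _ _ _
1
1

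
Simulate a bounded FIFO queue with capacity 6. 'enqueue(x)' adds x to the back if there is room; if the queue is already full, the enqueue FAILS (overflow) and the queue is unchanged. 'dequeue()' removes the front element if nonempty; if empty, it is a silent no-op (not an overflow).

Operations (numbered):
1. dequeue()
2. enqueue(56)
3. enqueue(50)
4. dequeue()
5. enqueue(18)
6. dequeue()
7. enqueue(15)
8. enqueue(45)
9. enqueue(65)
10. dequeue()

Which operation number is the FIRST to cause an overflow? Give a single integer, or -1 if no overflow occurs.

Answer: -1

Derivation:
1. dequeue(): empty, no-op, size=0
2. enqueue(56): size=1
3. enqueue(50): size=2
4. dequeue(): size=1
5. enqueue(18): size=2
6. dequeue(): size=1
7. enqueue(15): size=2
8. enqueue(45): size=3
9. enqueue(65): size=4
10. dequeue(): size=3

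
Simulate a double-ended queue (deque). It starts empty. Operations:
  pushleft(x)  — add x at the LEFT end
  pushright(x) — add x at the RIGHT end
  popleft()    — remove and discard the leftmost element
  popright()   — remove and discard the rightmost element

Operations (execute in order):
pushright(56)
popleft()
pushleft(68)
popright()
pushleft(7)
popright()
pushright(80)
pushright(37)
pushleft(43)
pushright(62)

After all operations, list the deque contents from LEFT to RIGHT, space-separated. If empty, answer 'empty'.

Answer: 43 80 37 62

Derivation:
pushright(56): [56]
popleft(): []
pushleft(68): [68]
popright(): []
pushleft(7): [7]
popright(): []
pushright(80): [80]
pushright(37): [80, 37]
pushleft(43): [43, 80, 37]
pushright(62): [43, 80, 37, 62]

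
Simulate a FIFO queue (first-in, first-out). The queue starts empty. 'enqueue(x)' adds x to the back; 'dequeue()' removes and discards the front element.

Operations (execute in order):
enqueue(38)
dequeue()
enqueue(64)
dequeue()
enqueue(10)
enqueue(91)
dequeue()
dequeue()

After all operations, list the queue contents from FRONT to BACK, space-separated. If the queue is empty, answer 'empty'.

enqueue(38): [38]
dequeue(): []
enqueue(64): [64]
dequeue(): []
enqueue(10): [10]
enqueue(91): [10, 91]
dequeue(): [91]
dequeue(): []

Answer: empty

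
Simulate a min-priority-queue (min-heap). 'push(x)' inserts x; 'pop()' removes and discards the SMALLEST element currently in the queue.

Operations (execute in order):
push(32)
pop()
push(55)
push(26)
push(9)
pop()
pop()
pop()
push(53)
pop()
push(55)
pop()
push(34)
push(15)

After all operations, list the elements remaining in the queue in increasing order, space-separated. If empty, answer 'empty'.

push(32): heap contents = [32]
pop() → 32: heap contents = []
push(55): heap contents = [55]
push(26): heap contents = [26, 55]
push(9): heap contents = [9, 26, 55]
pop() → 9: heap contents = [26, 55]
pop() → 26: heap contents = [55]
pop() → 55: heap contents = []
push(53): heap contents = [53]
pop() → 53: heap contents = []
push(55): heap contents = [55]
pop() → 55: heap contents = []
push(34): heap contents = [34]
push(15): heap contents = [15, 34]

Answer: 15 34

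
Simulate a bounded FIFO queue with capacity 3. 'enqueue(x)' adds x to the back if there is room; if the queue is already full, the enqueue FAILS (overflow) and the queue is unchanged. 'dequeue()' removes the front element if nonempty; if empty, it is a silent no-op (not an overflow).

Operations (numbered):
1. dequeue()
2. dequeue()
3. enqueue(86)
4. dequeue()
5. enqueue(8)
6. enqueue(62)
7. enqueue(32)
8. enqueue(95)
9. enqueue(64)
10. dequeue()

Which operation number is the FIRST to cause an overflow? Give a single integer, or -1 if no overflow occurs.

1. dequeue(): empty, no-op, size=0
2. dequeue(): empty, no-op, size=0
3. enqueue(86): size=1
4. dequeue(): size=0
5. enqueue(8): size=1
6. enqueue(62): size=2
7. enqueue(32): size=3
8. enqueue(95): size=3=cap → OVERFLOW (fail)
9. enqueue(64): size=3=cap → OVERFLOW (fail)
10. dequeue(): size=2

Answer: 8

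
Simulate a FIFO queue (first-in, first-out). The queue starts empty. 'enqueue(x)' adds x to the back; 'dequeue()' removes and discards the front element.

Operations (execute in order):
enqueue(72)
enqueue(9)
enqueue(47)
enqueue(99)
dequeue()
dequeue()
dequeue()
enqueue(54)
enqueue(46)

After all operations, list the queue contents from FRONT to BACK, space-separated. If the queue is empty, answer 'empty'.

Answer: 99 54 46

Derivation:
enqueue(72): [72]
enqueue(9): [72, 9]
enqueue(47): [72, 9, 47]
enqueue(99): [72, 9, 47, 99]
dequeue(): [9, 47, 99]
dequeue(): [47, 99]
dequeue(): [99]
enqueue(54): [99, 54]
enqueue(46): [99, 54, 46]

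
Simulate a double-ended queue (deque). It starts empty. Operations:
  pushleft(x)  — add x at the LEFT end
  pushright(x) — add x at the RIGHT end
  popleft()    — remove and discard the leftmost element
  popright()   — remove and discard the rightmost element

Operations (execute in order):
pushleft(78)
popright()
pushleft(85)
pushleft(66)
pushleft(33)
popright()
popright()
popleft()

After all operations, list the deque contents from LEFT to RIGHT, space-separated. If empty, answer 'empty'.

Answer: empty

Derivation:
pushleft(78): [78]
popright(): []
pushleft(85): [85]
pushleft(66): [66, 85]
pushleft(33): [33, 66, 85]
popright(): [33, 66]
popright(): [33]
popleft(): []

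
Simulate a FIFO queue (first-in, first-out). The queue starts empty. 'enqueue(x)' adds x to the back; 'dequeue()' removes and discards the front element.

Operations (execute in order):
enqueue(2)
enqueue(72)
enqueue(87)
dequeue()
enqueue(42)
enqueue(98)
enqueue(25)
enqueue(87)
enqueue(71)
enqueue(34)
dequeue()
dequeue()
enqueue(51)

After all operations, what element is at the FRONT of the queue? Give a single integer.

Answer: 42

Derivation:
enqueue(2): queue = [2]
enqueue(72): queue = [2, 72]
enqueue(87): queue = [2, 72, 87]
dequeue(): queue = [72, 87]
enqueue(42): queue = [72, 87, 42]
enqueue(98): queue = [72, 87, 42, 98]
enqueue(25): queue = [72, 87, 42, 98, 25]
enqueue(87): queue = [72, 87, 42, 98, 25, 87]
enqueue(71): queue = [72, 87, 42, 98, 25, 87, 71]
enqueue(34): queue = [72, 87, 42, 98, 25, 87, 71, 34]
dequeue(): queue = [87, 42, 98, 25, 87, 71, 34]
dequeue(): queue = [42, 98, 25, 87, 71, 34]
enqueue(51): queue = [42, 98, 25, 87, 71, 34, 51]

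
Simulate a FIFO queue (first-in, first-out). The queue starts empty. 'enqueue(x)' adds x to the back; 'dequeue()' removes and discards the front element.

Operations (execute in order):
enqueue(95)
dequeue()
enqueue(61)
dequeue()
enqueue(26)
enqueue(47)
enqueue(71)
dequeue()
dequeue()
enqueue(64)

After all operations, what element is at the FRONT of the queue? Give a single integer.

Answer: 71

Derivation:
enqueue(95): queue = [95]
dequeue(): queue = []
enqueue(61): queue = [61]
dequeue(): queue = []
enqueue(26): queue = [26]
enqueue(47): queue = [26, 47]
enqueue(71): queue = [26, 47, 71]
dequeue(): queue = [47, 71]
dequeue(): queue = [71]
enqueue(64): queue = [71, 64]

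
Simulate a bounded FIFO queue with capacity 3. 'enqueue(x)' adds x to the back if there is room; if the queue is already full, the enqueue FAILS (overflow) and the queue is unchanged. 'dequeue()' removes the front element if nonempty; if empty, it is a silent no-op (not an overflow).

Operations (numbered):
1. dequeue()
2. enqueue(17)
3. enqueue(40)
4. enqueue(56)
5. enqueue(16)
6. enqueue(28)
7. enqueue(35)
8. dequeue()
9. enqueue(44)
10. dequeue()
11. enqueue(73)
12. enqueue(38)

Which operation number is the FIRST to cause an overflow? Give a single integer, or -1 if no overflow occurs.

1. dequeue(): empty, no-op, size=0
2. enqueue(17): size=1
3. enqueue(40): size=2
4. enqueue(56): size=3
5. enqueue(16): size=3=cap → OVERFLOW (fail)
6. enqueue(28): size=3=cap → OVERFLOW (fail)
7. enqueue(35): size=3=cap → OVERFLOW (fail)
8. dequeue(): size=2
9. enqueue(44): size=3
10. dequeue(): size=2
11. enqueue(73): size=3
12. enqueue(38): size=3=cap → OVERFLOW (fail)

Answer: 5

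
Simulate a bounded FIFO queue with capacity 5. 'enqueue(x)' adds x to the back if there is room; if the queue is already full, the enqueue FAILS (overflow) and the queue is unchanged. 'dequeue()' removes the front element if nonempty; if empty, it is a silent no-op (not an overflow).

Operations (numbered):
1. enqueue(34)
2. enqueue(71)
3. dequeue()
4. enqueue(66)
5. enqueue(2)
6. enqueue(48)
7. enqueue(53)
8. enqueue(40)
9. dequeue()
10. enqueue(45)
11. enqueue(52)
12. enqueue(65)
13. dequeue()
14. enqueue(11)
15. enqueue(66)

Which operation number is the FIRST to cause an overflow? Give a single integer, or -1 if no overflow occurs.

Answer: 8

Derivation:
1. enqueue(34): size=1
2. enqueue(71): size=2
3. dequeue(): size=1
4. enqueue(66): size=2
5. enqueue(2): size=3
6. enqueue(48): size=4
7. enqueue(53): size=5
8. enqueue(40): size=5=cap → OVERFLOW (fail)
9. dequeue(): size=4
10. enqueue(45): size=5
11. enqueue(52): size=5=cap → OVERFLOW (fail)
12. enqueue(65): size=5=cap → OVERFLOW (fail)
13. dequeue(): size=4
14. enqueue(11): size=5
15. enqueue(66): size=5=cap → OVERFLOW (fail)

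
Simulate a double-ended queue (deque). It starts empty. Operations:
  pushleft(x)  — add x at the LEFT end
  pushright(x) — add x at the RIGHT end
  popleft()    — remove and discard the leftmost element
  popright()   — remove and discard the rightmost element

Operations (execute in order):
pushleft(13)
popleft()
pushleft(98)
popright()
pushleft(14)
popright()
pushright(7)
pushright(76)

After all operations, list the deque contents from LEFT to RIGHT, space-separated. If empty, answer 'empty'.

Answer: 7 76

Derivation:
pushleft(13): [13]
popleft(): []
pushleft(98): [98]
popright(): []
pushleft(14): [14]
popright(): []
pushright(7): [7]
pushright(76): [7, 76]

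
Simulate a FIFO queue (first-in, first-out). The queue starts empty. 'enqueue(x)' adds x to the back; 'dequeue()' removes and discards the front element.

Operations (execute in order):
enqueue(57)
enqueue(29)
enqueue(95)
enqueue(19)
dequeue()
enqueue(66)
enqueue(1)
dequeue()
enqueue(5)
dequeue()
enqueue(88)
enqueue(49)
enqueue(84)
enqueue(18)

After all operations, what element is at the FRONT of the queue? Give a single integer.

Answer: 19

Derivation:
enqueue(57): queue = [57]
enqueue(29): queue = [57, 29]
enqueue(95): queue = [57, 29, 95]
enqueue(19): queue = [57, 29, 95, 19]
dequeue(): queue = [29, 95, 19]
enqueue(66): queue = [29, 95, 19, 66]
enqueue(1): queue = [29, 95, 19, 66, 1]
dequeue(): queue = [95, 19, 66, 1]
enqueue(5): queue = [95, 19, 66, 1, 5]
dequeue(): queue = [19, 66, 1, 5]
enqueue(88): queue = [19, 66, 1, 5, 88]
enqueue(49): queue = [19, 66, 1, 5, 88, 49]
enqueue(84): queue = [19, 66, 1, 5, 88, 49, 84]
enqueue(18): queue = [19, 66, 1, 5, 88, 49, 84, 18]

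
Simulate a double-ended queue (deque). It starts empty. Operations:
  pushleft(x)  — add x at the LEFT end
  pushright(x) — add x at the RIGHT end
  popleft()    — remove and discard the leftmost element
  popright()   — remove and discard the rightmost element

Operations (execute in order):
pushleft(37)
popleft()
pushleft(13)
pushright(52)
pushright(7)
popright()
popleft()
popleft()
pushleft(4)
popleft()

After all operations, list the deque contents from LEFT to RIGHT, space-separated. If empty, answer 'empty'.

pushleft(37): [37]
popleft(): []
pushleft(13): [13]
pushright(52): [13, 52]
pushright(7): [13, 52, 7]
popright(): [13, 52]
popleft(): [52]
popleft(): []
pushleft(4): [4]
popleft(): []

Answer: empty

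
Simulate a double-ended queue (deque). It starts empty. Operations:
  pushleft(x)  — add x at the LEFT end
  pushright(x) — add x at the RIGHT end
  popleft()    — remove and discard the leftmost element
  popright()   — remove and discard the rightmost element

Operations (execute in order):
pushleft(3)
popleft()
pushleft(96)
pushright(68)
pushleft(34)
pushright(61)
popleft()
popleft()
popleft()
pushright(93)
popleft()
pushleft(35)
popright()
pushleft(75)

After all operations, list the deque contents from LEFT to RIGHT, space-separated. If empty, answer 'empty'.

pushleft(3): [3]
popleft(): []
pushleft(96): [96]
pushright(68): [96, 68]
pushleft(34): [34, 96, 68]
pushright(61): [34, 96, 68, 61]
popleft(): [96, 68, 61]
popleft(): [68, 61]
popleft(): [61]
pushright(93): [61, 93]
popleft(): [93]
pushleft(35): [35, 93]
popright(): [35]
pushleft(75): [75, 35]

Answer: 75 35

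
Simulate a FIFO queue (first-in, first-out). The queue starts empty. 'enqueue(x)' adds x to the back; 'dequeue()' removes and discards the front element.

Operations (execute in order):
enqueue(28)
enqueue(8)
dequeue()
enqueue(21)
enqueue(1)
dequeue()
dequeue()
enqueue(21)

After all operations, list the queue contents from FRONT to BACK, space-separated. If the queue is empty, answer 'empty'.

enqueue(28): [28]
enqueue(8): [28, 8]
dequeue(): [8]
enqueue(21): [8, 21]
enqueue(1): [8, 21, 1]
dequeue(): [21, 1]
dequeue(): [1]
enqueue(21): [1, 21]

Answer: 1 21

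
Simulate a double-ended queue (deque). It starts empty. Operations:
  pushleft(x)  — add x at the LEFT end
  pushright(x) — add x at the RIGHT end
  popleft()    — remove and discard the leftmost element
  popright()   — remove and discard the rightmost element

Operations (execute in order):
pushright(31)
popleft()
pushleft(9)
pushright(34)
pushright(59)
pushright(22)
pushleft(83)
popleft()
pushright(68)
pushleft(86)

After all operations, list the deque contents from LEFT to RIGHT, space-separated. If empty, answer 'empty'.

Answer: 86 9 34 59 22 68

Derivation:
pushright(31): [31]
popleft(): []
pushleft(9): [9]
pushright(34): [9, 34]
pushright(59): [9, 34, 59]
pushright(22): [9, 34, 59, 22]
pushleft(83): [83, 9, 34, 59, 22]
popleft(): [9, 34, 59, 22]
pushright(68): [9, 34, 59, 22, 68]
pushleft(86): [86, 9, 34, 59, 22, 68]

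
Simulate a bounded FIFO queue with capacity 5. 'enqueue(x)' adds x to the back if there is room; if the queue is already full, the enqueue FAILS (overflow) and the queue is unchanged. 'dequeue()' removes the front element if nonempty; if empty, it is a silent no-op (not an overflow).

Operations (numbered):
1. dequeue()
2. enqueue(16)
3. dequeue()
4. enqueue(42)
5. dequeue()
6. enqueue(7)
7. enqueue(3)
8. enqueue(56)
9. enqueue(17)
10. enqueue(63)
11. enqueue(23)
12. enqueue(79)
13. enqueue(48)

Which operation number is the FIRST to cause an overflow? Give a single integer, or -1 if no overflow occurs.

Answer: 11

Derivation:
1. dequeue(): empty, no-op, size=0
2. enqueue(16): size=1
3. dequeue(): size=0
4. enqueue(42): size=1
5. dequeue(): size=0
6. enqueue(7): size=1
7. enqueue(3): size=2
8. enqueue(56): size=3
9. enqueue(17): size=4
10. enqueue(63): size=5
11. enqueue(23): size=5=cap → OVERFLOW (fail)
12. enqueue(79): size=5=cap → OVERFLOW (fail)
13. enqueue(48): size=5=cap → OVERFLOW (fail)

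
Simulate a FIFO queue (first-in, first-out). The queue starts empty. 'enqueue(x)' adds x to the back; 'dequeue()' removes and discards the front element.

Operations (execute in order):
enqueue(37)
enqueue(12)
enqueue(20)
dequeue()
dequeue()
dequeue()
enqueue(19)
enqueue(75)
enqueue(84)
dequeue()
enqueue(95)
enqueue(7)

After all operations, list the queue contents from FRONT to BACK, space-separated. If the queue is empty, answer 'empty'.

enqueue(37): [37]
enqueue(12): [37, 12]
enqueue(20): [37, 12, 20]
dequeue(): [12, 20]
dequeue(): [20]
dequeue(): []
enqueue(19): [19]
enqueue(75): [19, 75]
enqueue(84): [19, 75, 84]
dequeue(): [75, 84]
enqueue(95): [75, 84, 95]
enqueue(7): [75, 84, 95, 7]

Answer: 75 84 95 7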